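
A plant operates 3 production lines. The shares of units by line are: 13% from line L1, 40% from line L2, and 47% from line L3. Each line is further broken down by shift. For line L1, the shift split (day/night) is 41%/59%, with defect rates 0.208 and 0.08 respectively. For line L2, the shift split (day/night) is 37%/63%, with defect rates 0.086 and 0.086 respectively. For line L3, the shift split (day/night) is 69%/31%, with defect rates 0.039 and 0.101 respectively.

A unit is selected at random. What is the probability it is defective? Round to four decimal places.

0.0790

P(D|L1) = 0.41·0.208 + 0.59·0.08 = 0.08528 + 0.0472 = 0.13248
P(D|L2) = 0.37·0.086 + 0.63·0.086 = 0.03182 + 0.05418 = 0.086
P(D|L3) = 0.69·0.039 + 0.31·0.101 = 0.02691 + 0.03131 = 0.05822
By total probability over the outer partition,
P(D) = 0.13·0.13248 + 0.4·0.086 + 0.47·0.05822
      = 0.0172224 + 0.0344 + 0.0273634 = 0.0789858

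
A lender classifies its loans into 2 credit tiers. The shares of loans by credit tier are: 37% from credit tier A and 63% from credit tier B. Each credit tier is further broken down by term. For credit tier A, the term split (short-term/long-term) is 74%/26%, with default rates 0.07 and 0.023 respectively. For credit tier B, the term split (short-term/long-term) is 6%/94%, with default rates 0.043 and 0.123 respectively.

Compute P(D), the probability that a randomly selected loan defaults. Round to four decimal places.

0.0958

P(D|A) = 0.74·0.07 + 0.26·0.023 = 0.0518 + 0.00598 = 0.05778
P(D|B) = 0.06·0.043 + 0.94·0.123 = 0.00258 + 0.11562 = 0.1182
Then overall,
P(D) = 0.37·0.05778 + 0.63·0.1182
      = 0.0213786 + 0.074466 = 0.0958446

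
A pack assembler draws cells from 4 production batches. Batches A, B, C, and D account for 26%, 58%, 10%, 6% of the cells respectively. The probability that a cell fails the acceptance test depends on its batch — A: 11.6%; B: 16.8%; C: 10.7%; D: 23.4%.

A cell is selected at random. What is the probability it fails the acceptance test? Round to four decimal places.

P(F) = P(F|A)·P(A) + P(F|B)·P(B) + P(F|C)·P(C) + P(F|D)·P(D)
      = 0.116·0.26 + 0.168·0.58 + 0.107·0.1 + 0.234·0.06
      = 0.03016 + 0.09744 + 0.0107 + 0.01404 = 0.15234

0.1523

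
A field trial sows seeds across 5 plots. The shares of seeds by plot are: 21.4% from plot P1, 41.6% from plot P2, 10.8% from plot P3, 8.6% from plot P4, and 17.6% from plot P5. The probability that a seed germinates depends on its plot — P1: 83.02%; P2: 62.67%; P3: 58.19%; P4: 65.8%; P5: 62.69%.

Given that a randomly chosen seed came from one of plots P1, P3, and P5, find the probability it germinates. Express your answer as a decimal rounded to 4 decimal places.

Let S = {P1, P3, P5}.
P(S) = 0.214 + 0.108 + 0.176 = 0.498.
P(G ∩ S) = 0.8302·0.214 + 0.5819·0.108 + 0.6269·0.176 = 0.1776628 + 0.0628452 + 0.1103344 = 0.3508424.
P(G | S) = 0.3508424 / 0.498 = 0.704503…

0.7045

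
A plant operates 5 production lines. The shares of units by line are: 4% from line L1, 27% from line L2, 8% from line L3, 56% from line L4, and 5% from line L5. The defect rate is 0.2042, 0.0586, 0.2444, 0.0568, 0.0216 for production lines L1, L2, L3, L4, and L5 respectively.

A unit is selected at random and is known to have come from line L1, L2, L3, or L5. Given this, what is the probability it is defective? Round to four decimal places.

P(D|S) ≈ 0.1014

Let S = {L1, L2, L3, L5}.
P(S) = 0.04 + 0.27 + 0.08 + 0.05 = 0.44.
P(D ∩ S) = 0.2042·0.04 + 0.0586·0.27 + 0.2444·0.08 + 0.0216·0.05 = 0.008168 + 0.015822 + 0.019552 + 0.00108 = 0.044622.
P(D | S) = 0.044622 / 0.44 = 0.101414…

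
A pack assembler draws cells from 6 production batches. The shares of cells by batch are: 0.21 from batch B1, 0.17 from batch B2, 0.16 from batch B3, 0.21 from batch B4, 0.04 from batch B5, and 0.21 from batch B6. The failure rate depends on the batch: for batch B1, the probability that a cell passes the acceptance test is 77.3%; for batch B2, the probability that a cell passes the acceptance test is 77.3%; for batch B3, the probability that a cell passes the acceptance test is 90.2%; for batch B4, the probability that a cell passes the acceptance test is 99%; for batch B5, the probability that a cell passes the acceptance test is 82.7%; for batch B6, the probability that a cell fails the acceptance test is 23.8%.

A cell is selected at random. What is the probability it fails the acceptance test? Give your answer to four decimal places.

0.1609

P(F|B1) = 1 − 0.773 = 0.227.
P(F|B2) = 1 − 0.773 = 0.227.
P(F|B3) = 1 − 0.902 = 0.098.
P(F|B4) = 1 − 0.99 = 0.01.
P(F|B5) = 1 − 0.827 = 0.173.
Summing over the partition,
P(F) = P(F|B1)·P(B1) + P(F|B2)·P(B2) + P(F|B3)·P(B3) + P(F|B4)·P(B4) + P(F|B5)·P(B5) + P(F|B6)·P(B6)
      = 0.227·0.21 + 0.227·0.17 + 0.098·0.16 + 0.01·0.21 + 0.173·0.04 + 0.238·0.21
      = 0.04767 + 0.03859 + 0.01568 + 0.0021 + 0.00692 + 0.04998 = 0.16094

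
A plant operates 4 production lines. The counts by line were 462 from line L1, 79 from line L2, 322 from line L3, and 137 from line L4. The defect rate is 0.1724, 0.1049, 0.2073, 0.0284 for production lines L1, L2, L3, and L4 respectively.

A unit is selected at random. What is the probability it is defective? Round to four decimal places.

P(D) ≈ 0.1586

Total: 462 + 79 + 322 + 137 = 1000.
P(L1) = 462/1000 = 0.462. P(L2) = 79/1000 = 0.079. P(L3) = 322/1000 = 0.322. P(L4) = 137/1000 = 0.137.
P(D) = P(D|L1)·P(L1) + P(D|L2)·P(L2) + P(D|L3)·P(L3) + P(D|L4)·P(L4)
      = 0.1724·0.462 + 0.1049·0.079 + 0.2073·0.322 + 0.0284·0.137
      = 0.0796488 + 0.0082871 + 0.0667506 + 0.0038908 = 0.1585773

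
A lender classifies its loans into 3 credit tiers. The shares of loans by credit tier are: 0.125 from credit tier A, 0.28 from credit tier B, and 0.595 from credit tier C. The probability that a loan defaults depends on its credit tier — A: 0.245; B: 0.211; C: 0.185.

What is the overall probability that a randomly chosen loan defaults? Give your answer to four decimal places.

P(D) = P(D|A)·P(A) + P(D|B)·P(B) + P(D|C)·P(C)
      = 0.245·0.125 + 0.211·0.28 + 0.185·0.595
      = 0.030625 + 0.05908 + 0.110075 = 0.19978

P(D) ≈ 0.1998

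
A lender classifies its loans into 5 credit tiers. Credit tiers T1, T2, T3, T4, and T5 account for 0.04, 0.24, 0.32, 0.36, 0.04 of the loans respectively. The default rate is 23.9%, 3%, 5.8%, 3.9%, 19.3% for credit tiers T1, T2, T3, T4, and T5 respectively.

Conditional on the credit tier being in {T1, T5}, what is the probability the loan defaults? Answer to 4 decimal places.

Let S = {T1, T5}.
P(S) = 0.04 + 0.04 = 0.08.
P(D ∩ S) = 0.239·0.04 + 0.193·0.04 = 0.00956 + 0.00772 = 0.01728.
P(D | S) = 0.01728 / 0.08 = 0.216000…

P(D|S) ≈ 0.2160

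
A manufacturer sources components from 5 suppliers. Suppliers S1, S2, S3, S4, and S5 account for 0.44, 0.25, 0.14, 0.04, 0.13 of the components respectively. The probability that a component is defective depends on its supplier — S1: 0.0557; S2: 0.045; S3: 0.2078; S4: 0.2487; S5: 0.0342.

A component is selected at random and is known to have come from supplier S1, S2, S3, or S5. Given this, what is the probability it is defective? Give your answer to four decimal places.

Let S = {S1, S2, S3, S5}.
P(S) = 0.44 + 0.25 + 0.14 + 0.13 = 0.96.
P(D ∩ S) = 0.0557·0.44 + 0.045·0.25 + 0.2078·0.14 + 0.0342·0.13 = 0.024508 + 0.01125 + 0.029092 + 0.004446 = 0.069296.
P(D | S) = 0.069296 / 0.96 = 0.072183…

0.0722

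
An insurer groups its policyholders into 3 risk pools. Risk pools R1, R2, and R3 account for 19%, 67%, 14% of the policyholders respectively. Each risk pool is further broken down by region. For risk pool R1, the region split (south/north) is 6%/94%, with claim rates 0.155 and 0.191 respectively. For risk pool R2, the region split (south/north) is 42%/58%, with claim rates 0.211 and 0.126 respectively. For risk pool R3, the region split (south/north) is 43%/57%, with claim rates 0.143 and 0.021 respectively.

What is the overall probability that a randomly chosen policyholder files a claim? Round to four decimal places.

P(C) ≈ 0.1545

P(C|R1) = 0.06·0.155 + 0.94·0.191 = 0.0093 + 0.17954 = 0.18884
P(C|R2) = 0.42·0.211 + 0.58·0.126 = 0.08862 + 0.07308 = 0.1617
P(C|R3) = 0.43·0.143 + 0.57·0.021 = 0.06149 + 0.01197 = 0.07346
By total probability over the outer partition,
P(C) = 0.19·0.18884 + 0.67·0.1617 + 0.14·0.07346
      = 0.0358796 + 0.108339 + 0.0102844 = 0.154503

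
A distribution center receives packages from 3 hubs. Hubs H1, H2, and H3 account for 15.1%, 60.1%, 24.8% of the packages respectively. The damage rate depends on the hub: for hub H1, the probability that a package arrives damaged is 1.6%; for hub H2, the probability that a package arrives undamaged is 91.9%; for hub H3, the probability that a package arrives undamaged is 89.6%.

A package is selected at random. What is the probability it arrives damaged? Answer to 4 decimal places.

P(D|H2) = 1 − 0.919 = 0.081.
P(D|H3) = 1 − 0.896 = 0.104.
P(D) = P(D|H1)·P(H1) + P(D|H2)·P(H2) + P(D|H3)·P(H3)
      = 0.016·0.151 + 0.081·0.601 + 0.104·0.248
      = 0.002416 + 0.048681 + 0.025792 = 0.076889

0.0769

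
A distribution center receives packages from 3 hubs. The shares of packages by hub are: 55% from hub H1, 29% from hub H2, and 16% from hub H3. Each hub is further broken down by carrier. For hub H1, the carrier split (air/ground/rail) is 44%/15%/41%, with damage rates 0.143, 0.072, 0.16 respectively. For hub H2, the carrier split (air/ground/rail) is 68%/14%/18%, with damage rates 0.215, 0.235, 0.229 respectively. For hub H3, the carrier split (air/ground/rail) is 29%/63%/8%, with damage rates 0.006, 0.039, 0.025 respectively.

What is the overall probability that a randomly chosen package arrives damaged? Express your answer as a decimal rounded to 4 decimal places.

P(D|H1) = 0.44·0.143 + 0.15·0.072 + 0.41·0.16 = 0.06292 + 0.0108 + 0.0656 = 0.13932
P(D|H2) = 0.68·0.215 + 0.14·0.235 + 0.18·0.229 = 0.1462 + 0.0329 + 0.04122 = 0.22032
P(D|H3) = 0.29·0.006 + 0.63·0.039 + 0.08·0.025 = 0.00174 + 0.02457 + 0.002 = 0.02831
By total probability over the outer partition,
P(D) = 0.55·0.13932 + 0.29·0.22032 + 0.16·0.02831
      = 0.076626 + 0.0638928 + 0.0045296 = 0.1450484

P(D) ≈ 0.1450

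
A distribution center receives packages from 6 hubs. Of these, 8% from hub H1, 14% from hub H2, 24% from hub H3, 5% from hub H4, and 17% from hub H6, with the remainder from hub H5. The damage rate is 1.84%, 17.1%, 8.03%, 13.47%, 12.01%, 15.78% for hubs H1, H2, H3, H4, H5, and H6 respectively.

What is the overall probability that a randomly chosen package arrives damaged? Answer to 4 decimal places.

P(H5) = 1 − (0.08 + 0.14 + 0.24 + 0.05 + 0.17) = 0.32.
By the law of total probability,
P(D) = P(D|H1)·P(H1) + P(D|H2)·P(H2) + P(D|H3)·P(H3) + P(D|H4)·P(H4) + P(D|H5)·P(H5) + P(D|H6)·P(H6)
      = 0.0184·0.08 + 0.171·0.14 + 0.0803·0.24 + 0.1347·0.05 + 0.1201·0.32 + 0.1578·0.17
      = 0.001472 + 0.02394 + 0.019272 + 0.006735 + 0.038432 + 0.026826 = 0.116677

P(D) ≈ 0.1167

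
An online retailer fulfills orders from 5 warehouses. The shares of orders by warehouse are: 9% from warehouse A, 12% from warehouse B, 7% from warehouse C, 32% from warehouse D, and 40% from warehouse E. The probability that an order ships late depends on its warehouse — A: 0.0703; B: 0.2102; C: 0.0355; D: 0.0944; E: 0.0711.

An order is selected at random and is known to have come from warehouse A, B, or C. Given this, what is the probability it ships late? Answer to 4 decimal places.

Let S = {A, B, C}.
P(S) = 0.09 + 0.12 + 0.07 = 0.28.
P(L ∩ S) = 0.0703·0.09 + 0.2102·0.12 + 0.0355·0.07 = 0.006327 + 0.025224 + 0.002485 = 0.034036.
P(L | S) = 0.034036 / 0.28 = 0.121557…

P(L|S) ≈ 0.1216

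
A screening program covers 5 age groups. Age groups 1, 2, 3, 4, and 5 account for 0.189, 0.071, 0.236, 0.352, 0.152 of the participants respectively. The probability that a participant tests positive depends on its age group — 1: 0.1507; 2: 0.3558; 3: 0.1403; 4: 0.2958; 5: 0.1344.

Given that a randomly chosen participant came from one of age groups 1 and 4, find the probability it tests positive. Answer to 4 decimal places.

Let S = {1, 4}.
P(S) = 0.189 + 0.352 = 0.541.
P(T ∩ S) = 0.1507·0.189 + 0.2958·0.352 = 0.0284823 + 0.1041216 = 0.1326039.
P(T | S) = 0.1326039 / 0.541 = 0.245109…

0.2451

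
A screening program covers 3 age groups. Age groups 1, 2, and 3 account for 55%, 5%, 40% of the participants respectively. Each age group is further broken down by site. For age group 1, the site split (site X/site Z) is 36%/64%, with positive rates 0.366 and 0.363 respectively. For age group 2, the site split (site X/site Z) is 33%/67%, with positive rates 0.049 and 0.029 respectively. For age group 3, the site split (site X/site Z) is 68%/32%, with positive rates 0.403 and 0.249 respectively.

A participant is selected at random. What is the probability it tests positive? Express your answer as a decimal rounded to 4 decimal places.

P(T|1) = 0.36·0.366 + 0.64·0.363 = 0.13176 + 0.23232 = 0.36408
P(T|2) = 0.33·0.049 + 0.67·0.029 = 0.01617 + 0.01943 = 0.0356
P(T|3) = 0.68·0.403 + 0.32·0.249 = 0.27404 + 0.07968 = 0.35372
Then overall,
P(T) = 0.55·0.36408 + 0.05·0.0356 + 0.4·0.35372
      = 0.200244 + 0.00178 + 0.141488 = 0.343512

0.3435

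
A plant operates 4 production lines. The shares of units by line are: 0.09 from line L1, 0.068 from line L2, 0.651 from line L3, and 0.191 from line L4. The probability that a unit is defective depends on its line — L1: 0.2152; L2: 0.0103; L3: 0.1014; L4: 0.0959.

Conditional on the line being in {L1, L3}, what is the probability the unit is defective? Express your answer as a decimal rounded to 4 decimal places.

P(D|S) ≈ 0.1152

Let S = {L1, L3}.
P(S) = 0.09 + 0.651 = 0.741.
P(D ∩ S) = 0.2152·0.09 + 0.1014·0.651 = 0.019368 + 0.0660114 = 0.0853794.
P(D | S) = 0.0853794 / 0.741 = 0.115222…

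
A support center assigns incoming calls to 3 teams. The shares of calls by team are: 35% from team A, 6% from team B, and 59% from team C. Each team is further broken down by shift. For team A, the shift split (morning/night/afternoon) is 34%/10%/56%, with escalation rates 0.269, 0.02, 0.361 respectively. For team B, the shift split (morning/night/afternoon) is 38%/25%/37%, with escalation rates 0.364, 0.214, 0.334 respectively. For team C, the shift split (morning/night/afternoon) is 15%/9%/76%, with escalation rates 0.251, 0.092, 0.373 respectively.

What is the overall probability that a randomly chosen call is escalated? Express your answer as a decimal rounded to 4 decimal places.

P(E|A) = 0.34·0.269 + 0.1·0.02 + 0.56·0.361 = 0.09146 + 0.002 + 0.20216 = 0.29562
P(E|B) = 0.38·0.364 + 0.25·0.214 + 0.37·0.334 = 0.13832 + 0.0535 + 0.12358 = 0.3154
P(E|C) = 0.15·0.251 + 0.09·0.092 + 0.76·0.373 = 0.03765 + 0.00828 + 0.28348 = 0.32941
By total probability over the outer partition,
P(E) = 0.35·0.29562 + 0.06·0.3154 + 0.59·0.32941
      = 0.103467 + 0.018924 + 0.1943519 = 0.3167429

P(E) ≈ 0.3167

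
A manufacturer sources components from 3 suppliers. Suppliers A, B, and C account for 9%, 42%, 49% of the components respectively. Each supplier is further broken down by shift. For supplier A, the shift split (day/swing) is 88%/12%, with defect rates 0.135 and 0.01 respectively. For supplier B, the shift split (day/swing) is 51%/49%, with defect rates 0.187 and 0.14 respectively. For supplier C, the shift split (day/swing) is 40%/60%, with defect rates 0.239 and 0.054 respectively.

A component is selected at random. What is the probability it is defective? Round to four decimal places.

P(D) ≈ 0.1424

P(D|A) = 0.88·0.135 + 0.12·0.01 = 0.1188 + 0.0012 = 0.12
P(D|B) = 0.51·0.187 + 0.49·0.14 = 0.09537 + 0.0686 = 0.16397
P(D|C) = 0.4·0.239 + 0.6·0.054 = 0.0956 + 0.0324 = 0.128
Then overall,
P(D) = 0.09·0.12 + 0.42·0.16397 + 0.49·0.128
      = 0.0108 + 0.0688674 + 0.06272 = 0.1423874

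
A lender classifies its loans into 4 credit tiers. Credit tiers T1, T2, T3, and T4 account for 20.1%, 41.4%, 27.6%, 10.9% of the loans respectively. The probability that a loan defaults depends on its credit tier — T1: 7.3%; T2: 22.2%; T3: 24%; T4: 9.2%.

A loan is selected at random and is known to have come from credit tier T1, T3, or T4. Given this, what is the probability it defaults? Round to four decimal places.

Let S = {T1, T3, T4}.
P(S) = 0.201 + 0.276 + 0.109 = 0.586.
P(D ∩ S) = 0.073·0.201 + 0.24·0.276 + 0.092·0.109 = 0.014673 + 0.06624 + 0.010028 = 0.090941.
P(D | S) = 0.090941 / 0.586 = 0.155189…

0.1552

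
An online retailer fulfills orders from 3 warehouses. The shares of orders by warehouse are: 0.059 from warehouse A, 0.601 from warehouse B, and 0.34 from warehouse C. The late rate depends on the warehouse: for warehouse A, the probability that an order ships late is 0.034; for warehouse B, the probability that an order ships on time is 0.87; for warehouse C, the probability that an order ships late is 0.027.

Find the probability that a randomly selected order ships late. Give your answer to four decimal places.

P(L|B) = 1 − 0.87 = 0.13.
Summing over the partition,
P(L) = P(L|A)·P(A) + P(L|B)·P(B) + P(L|C)·P(C)
      = 0.034·0.059 + 0.13·0.601 + 0.027·0.34
      = 0.002006 + 0.07813 + 0.00918 = 0.089316

P(L) ≈ 0.0893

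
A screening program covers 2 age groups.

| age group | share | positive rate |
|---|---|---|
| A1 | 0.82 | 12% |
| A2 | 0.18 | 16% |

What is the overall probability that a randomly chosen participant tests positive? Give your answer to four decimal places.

Summing over the partition,
P(T) = P(T|A1)·P(A1) + P(T|A2)·P(A2)
      = 0.12·0.82 + 0.16·0.18
      = 0.0984 + 0.0288 = 0.1272

P(T) ≈ 0.1272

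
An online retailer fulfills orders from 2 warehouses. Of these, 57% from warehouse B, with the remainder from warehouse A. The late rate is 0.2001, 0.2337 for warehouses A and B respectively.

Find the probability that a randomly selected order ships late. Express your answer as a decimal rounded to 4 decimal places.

P(A) = 1 − (0.57) = 0.43.
P(L) = P(L|A)·P(A) + P(L|B)·P(B)
      = 0.2001·0.43 + 0.2337·0.57
      = 0.086043 + 0.133209 = 0.219252

P(L) ≈ 0.2193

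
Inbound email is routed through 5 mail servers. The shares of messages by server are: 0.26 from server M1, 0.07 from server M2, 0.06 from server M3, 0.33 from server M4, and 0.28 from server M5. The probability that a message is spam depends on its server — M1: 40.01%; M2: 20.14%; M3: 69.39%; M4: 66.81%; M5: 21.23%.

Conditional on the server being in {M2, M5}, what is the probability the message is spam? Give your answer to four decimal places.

Let J = {M2, M5}.
P(J) = 0.07 + 0.28 = 0.35.
P(S ∩ J) = 0.2014·0.07 + 0.2123·0.28 = 0.014098 + 0.059444 = 0.073542.
P(S | J) = 0.073542 / 0.35 = 0.210120…

0.2101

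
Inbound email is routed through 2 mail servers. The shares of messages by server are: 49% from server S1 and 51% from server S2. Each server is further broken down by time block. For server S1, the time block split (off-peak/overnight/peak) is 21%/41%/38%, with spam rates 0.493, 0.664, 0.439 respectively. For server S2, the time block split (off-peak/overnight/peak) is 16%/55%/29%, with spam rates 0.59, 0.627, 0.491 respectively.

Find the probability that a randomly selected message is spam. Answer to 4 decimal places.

0.5625

P(S|S1) = 0.21·0.493 + 0.41·0.664 + 0.38·0.439 = 0.10353 + 0.27224 + 0.16682 = 0.54259
P(S|S2) = 0.16·0.59 + 0.55·0.627 + 0.29·0.491 = 0.0944 + 0.34485 + 0.14239 = 0.58164
By total probability over the outer partition,
P(S) = 0.49·0.54259 + 0.51·0.58164
      = 0.2658691 + 0.2966364 = 0.5625055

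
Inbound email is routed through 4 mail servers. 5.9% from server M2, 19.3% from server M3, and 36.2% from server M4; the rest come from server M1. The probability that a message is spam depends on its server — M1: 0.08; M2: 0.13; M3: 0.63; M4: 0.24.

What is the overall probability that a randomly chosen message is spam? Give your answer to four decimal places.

P(S) ≈ 0.2470

P(M1) = 1 − (0.059 + 0.193 + 0.362) = 0.386.
Using total probability over the partition,
P(S) = P(S|M1)·P(M1) + P(S|M2)·P(M2) + P(S|M3)·P(M3) + P(S|M4)·P(M4)
      = 0.08·0.386 + 0.13·0.059 + 0.63·0.193 + 0.24·0.362
      = 0.03088 + 0.00767 + 0.12159 + 0.08688 = 0.24702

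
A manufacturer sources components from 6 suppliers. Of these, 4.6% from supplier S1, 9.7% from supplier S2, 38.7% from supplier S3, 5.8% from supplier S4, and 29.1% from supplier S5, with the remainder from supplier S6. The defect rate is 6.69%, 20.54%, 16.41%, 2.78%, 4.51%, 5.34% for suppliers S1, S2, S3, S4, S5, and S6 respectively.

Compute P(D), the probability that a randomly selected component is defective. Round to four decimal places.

P(S6) = 1 − (0.046 + 0.097 + 0.387 + 0.058 + 0.291) = 0.121.
P(D) = P(D|S1)·P(S1) + P(D|S2)·P(S2) + P(D|S3)·P(S3) + P(D|S4)·P(S4) + P(D|S5)·P(S5) + P(D|S6)·P(S6)
      = 0.0669·0.046 + 0.2054·0.097 + 0.1641·0.387 + 0.0278·0.058 + 0.0451·0.291 + 0.0534·0.121
      = 0.0030774 + 0.0199238 + 0.0635067 + 0.0016124 + 0.0131241 + 0.0064614 = 0.1077058

P(D) ≈ 0.1077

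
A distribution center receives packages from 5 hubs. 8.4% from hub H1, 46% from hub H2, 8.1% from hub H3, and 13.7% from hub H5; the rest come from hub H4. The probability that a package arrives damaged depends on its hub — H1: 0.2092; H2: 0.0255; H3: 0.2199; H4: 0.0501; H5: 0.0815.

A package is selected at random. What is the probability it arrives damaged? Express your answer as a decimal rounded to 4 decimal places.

P(D) ≈ 0.0702

P(H4) = 1 − (0.084 + 0.46 + 0.081 + 0.137) = 0.238.
P(D) = P(D|H1)·P(H1) + P(D|H2)·P(H2) + P(D|H3)·P(H3) + P(D|H4)·P(H4) + P(D|H5)·P(H5)
      = 0.2092·0.084 + 0.0255·0.46 + 0.2199·0.081 + 0.0501·0.238 + 0.0815·0.137
      = 0.0175728 + 0.01173 + 0.0178119 + 0.0119238 + 0.0111655 = 0.070204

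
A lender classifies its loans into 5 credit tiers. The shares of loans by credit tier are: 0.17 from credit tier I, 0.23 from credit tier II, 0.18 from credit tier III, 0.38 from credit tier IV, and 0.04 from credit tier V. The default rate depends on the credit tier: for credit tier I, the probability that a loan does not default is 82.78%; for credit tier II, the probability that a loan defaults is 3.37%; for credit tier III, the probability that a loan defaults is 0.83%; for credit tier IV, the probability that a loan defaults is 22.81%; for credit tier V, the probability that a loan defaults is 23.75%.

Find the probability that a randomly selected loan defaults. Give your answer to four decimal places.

P(D|I) = 1 − 0.8278 = 0.1722.
By the law of total probability,
P(D) = P(D|I)·P(I) + P(D|II)·P(II) + P(D|III)·P(III) + P(D|IV)·P(IV) + P(D|V)·P(V)
      = 0.1722·0.17 + 0.0337·0.23 + 0.0083·0.18 + 0.2281·0.38 + 0.2375·0.04
      = 0.029274 + 0.007751 + 0.001494 + 0.086678 + 0.0095 = 0.134697

0.1347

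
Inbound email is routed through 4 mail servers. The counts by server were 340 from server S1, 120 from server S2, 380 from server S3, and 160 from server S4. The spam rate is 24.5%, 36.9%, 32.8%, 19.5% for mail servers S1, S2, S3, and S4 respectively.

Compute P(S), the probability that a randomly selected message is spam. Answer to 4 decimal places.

P(S) ≈ 0.2834

Total: 340 + 120 + 380 + 160 = 1000.
P(S1) = 340/1000 = 0.34. P(S2) = 120/1000 = 0.12. P(S3) = 380/1000 = 0.38. P(S4) = 160/1000 = 0.16.
Using total probability over the partition,
P(S) = P(S|S1)·P(S1) + P(S|S2)·P(S2) + P(S|S3)·P(S3) + P(S|S4)·P(S4)
      = 0.245·0.34 + 0.369·0.12 + 0.328·0.38 + 0.195·0.16
      = 0.0833 + 0.04428 + 0.12464 + 0.0312 = 0.28342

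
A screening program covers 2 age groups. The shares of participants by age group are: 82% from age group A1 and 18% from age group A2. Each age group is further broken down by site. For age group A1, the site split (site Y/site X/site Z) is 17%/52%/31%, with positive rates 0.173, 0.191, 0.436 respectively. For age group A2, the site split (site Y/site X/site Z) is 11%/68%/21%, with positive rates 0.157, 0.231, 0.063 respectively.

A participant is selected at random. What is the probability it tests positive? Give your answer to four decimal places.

0.2502

P(T|A1) = 0.17·0.173 + 0.52·0.191 + 0.31·0.436 = 0.02941 + 0.09932 + 0.13516 = 0.26389
P(T|A2) = 0.11·0.157 + 0.68·0.231 + 0.21·0.063 = 0.01727 + 0.15708 + 0.01323 = 0.18758
By total probability over the outer partition,
P(T) = 0.82·0.26389 + 0.18·0.18758
      = 0.2163898 + 0.0337644 = 0.2501542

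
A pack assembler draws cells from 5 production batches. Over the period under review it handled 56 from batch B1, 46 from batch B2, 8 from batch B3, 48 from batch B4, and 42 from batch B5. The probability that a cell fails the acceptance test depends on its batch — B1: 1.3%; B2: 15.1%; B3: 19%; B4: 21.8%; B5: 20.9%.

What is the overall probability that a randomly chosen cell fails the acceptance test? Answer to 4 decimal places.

P(F) ≈ 0.1422

Total: 56 + 46 + 8 + 48 + 42 = 200.
P(B1) = 56/200 = 0.28. P(B2) = 46/200 = 0.23. P(B3) = 8/200 = 0.04. P(B4) = 48/200 = 0.24. P(B5) = 42/200 = 0.21.
P(F) = P(F|B1)·P(B1) + P(F|B2)·P(B2) + P(F|B3)·P(B3) + P(F|B4)·P(B4) + P(F|B5)·P(B5)
      = 0.013·0.28 + 0.151·0.23 + 0.19·0.04 + 0.218·0.24 + 0.209·0.21
      = 0.00364 + 0.03473 + 0.0076 + 0.05232 + 0.04389 = 0.14218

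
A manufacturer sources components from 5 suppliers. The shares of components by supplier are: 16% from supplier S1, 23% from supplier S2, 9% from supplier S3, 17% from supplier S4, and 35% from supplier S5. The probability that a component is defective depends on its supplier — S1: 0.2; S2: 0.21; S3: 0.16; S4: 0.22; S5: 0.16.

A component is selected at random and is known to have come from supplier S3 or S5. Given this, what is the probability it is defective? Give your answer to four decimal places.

Let S = {S3, S5}.
P(S) = 0.09 + 0.35 = 0.44.
P(D ∩ S) = 0.16·0.09 + 0.16·0.35 = 0.0144 + 0.056 = 0.0704.
P(D | S) = 0.0704 / 0.44 = 0.160000…

P(D|S) ≈ 0.1600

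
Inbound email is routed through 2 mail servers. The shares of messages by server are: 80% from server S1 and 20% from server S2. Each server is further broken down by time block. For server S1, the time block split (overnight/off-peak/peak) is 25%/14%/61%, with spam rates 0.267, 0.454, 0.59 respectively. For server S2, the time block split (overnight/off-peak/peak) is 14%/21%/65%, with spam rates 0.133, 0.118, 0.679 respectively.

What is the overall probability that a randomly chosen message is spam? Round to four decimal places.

0.4891

P(S|S1) = 0.25·0.267 + 0.14·0.454 + 0.61·0.59 = 0.06675 + 0.06356 + 0.3599 = 0.49021
P(S|S2) = 0.14·0.133 + 0.21·0.118 + 0.65·0.679 = 0.01862 + 0.02478 + 0.44135 = 0.48475
By total probability over the outer partition,
P(S) = 0.8·0.49021 + 0.2·0.48475
      = 0.392168 + 0.09695 = 0.489118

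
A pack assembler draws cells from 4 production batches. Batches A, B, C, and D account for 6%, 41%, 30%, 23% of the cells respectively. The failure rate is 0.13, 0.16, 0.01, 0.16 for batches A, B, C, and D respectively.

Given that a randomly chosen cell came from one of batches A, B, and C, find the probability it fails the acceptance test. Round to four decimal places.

P(F|S) ≈ 0.0992

Let S = {A, B, C}.
P(S) = 0.06 + 0.41 + 0.3 = 0.77.
P(F ∩ S) = 0.13·0.06 + 0.16·0.41 + 0.01·0.3 = 0.0078 + 0.0656 + 0.003 = 0.0764.
P(F | S) = 0.0764 / 0.77 = 0.099221…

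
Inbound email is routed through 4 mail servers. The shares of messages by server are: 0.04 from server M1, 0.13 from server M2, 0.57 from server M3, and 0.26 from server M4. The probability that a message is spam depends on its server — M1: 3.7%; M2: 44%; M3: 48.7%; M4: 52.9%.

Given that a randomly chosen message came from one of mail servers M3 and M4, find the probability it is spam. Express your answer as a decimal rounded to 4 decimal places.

P(S|J) ≈ 0.5002

Let J = {M3, M4}.
P(J) = 0.57 + 0.26 = 0.83.
P(S ∩ J) = 0.487·0.57 + 0.529·0.26 = 0.27759 + 0.13754 = 0.41513.
P(S | J) = 0.41513 / 0.83 = 0.500157…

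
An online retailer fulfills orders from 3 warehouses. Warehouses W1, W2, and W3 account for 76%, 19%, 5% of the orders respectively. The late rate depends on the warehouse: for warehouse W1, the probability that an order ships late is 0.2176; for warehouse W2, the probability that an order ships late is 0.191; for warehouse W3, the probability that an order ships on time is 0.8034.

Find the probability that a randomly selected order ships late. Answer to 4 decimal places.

0.2115

P(L|W3) = 1 − 0.8034 = 0.1966.
P(L) = P(L|W1)·P(W1) + P(L|W2)·P(W2) + P(L|W3)·P(W3)
      = 0.2176·0.76 + 0.191·0.19 + 0.1966·0.05
      = 0.165376 + 0.03629 + 0.00983 = 0.211496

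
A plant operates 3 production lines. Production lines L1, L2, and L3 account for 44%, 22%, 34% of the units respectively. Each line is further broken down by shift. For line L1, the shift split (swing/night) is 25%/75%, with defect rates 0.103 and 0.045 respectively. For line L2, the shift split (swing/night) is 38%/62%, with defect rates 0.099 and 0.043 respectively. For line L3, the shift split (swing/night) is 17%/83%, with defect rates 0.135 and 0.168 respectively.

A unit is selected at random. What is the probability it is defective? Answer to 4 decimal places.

P(D|L1) = 0.25·0.103 + 0.75·0.045 = 0.02575 + 0.03375 = 0.0595
P(D|L2) = 0.38·0.099 + 0.62·0.043 = 0.03762 + 0.02666 = 0.06428
P(D|L3) = 0.17·0.135 + 0.83·0.168 = 0.02295 + 0.13944 = 0.16239
By total probability over the outer partition,
P(D) = 0.44·0.0595 + 0.22·0.06428 + 0.34·0.16239
      = 0.02618 + 0.0141416 + 0.0552126 = 0.0955342

0.0955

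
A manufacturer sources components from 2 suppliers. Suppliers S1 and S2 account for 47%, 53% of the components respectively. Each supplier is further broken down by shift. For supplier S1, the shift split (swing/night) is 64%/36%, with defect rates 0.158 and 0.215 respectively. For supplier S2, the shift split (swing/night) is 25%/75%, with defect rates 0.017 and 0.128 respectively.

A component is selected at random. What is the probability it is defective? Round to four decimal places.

0.1370

P(D|S1) = 0.64·0.158 + 0.36·0.215 = 0.10112 + 0.0774 = 0.17852
P(D|S2) = 0.25·0.017 + 0.75·0.128 = 0.00425 + 0.096 = 0.10025
Then overall,
P(D) = 0.47·0.17852 + 0.53·0.10025
      = 0.0839044 + 0.0531325 = 0.1370369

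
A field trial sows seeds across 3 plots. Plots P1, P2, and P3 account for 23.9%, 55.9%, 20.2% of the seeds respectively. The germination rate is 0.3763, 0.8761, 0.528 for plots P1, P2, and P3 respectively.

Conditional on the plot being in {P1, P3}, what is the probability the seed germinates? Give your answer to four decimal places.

0.4458

Let S = {P1, P3}.
P(S) = 0.239 + 0.202 = 0.441.
P(G ∩ S) = 0.3763·0.239 + 0.528·0.202 = 0.0899357 + 0.106656 = 0.1965917.
P(G | S) = 0.1965917 / 0.441 = 0.445786…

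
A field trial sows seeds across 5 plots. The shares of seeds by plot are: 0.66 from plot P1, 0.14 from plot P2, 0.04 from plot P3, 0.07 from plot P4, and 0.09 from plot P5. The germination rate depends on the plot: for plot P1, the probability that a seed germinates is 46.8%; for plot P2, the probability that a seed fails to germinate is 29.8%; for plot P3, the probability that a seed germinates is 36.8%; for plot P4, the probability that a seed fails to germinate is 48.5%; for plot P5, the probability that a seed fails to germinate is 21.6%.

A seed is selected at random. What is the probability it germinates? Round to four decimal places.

P(G) ≈ 0.5285

P(G|P2) = 1 − 0.298 = 0.702.
P(G|P4) = 1 − 0.485 = 0.515.
P(G|P5) = 1 − 0.216 = 0.784.
By the law of total probability,
P(G) = P(G|P1)·P(P1) + P(G|P2)·P(P2) + P(G|P3)·P(P3) + P(G|P4)·P(P4) + P(G|P5)·P(P5)
      = 0.468·0.66 + 0.702·0.14 + 0.368·0.04 + 0.515·0.07 + 0.784·0.09
      = 0.30888 + 0.09828 + 0.01472 + 0.03605 + 0.07056 = 0.52849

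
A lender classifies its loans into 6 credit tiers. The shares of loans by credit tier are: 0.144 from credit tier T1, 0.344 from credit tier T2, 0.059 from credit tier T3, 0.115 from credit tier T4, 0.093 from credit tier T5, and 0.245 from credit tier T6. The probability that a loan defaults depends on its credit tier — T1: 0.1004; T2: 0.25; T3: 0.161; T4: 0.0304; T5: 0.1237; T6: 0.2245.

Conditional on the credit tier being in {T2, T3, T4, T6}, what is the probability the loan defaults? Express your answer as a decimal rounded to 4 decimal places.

Let S = {T2, T3, T4, T6}.
P(S) = 0.344 + 0.059 + 0.115 + 0.245 = 0.763.
P(D ∩ S) = 0.25·0.344 + 0.161·0.059 + 0.0304·0.115 + 0.2245·0.245 = 0.086 + 0.009499 + 0.003496 + 0.0550025 = 0.1539975.
P(D | S) = 0.1539975 / 0.763 = 0.201832…

0.2018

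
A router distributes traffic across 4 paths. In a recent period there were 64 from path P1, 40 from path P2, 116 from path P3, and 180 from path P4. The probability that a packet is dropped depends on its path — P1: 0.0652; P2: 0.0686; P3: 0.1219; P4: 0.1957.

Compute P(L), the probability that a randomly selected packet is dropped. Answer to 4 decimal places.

Total: 64 + 40 + 116 + 180 = 400.
P(P1) = 64/400 = 0.16. P(P2) = 40/400 = 0.1. P(P3) = 116/400 = 0.29. P(P4) = 180/400 = 0.45.
P(L) = P(L|P1)·P(P1) + P(L|P2)·P(P2) + P(L|P3)·P(P3) + P(L|P4)·P(P4)
      = 0.0652·0.16 + 0.0686·0.1 + 0.1219·0.29 + 0.1957·0.45
      = 0.010432 + 0.00686 + 0.035351 + 0.088065 = 0.140708

P(L) ≈ 0.1407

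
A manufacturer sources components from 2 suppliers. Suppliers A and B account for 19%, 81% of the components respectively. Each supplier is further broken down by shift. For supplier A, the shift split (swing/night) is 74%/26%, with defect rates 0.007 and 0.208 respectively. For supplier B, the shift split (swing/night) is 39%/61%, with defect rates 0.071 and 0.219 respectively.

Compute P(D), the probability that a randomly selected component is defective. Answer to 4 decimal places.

0.1419

P(D|A) = 0.74·0.007 + 0.26·0.208 = 0.00518 + 0.05408 = 0.05926
P(D|B) = 0.39·0.071 + 0.61·0.219 = 0.02769 + 0.13359 = 0.16128
Then overall,
P(D) = 0.19·0.05926 + 0.81·0.16128
      = 0.0112594 + 0.1306368 = 0.1418962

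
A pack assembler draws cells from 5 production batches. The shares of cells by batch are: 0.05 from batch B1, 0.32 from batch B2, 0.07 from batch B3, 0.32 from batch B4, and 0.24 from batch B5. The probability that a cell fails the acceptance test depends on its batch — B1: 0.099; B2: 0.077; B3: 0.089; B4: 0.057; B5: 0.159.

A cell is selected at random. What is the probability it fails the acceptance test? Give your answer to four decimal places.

P(F) ≈ 0.0922

P(F) = P(F|B1)·P(B1) + P(F|B2)·P(B2) + P(F|B3)·P(B3) + P(F|B4)·P(B4) + P(F|B5)·P(B5)
      = 0.099·0.05 + 0.077·0.32 + 0.089·0.07 + 0.057·0.32 + 0.159·0.24
      = 0.00495 + 0.02464 + 0.00623 + 0.01824 + 0.03816 = 0.09222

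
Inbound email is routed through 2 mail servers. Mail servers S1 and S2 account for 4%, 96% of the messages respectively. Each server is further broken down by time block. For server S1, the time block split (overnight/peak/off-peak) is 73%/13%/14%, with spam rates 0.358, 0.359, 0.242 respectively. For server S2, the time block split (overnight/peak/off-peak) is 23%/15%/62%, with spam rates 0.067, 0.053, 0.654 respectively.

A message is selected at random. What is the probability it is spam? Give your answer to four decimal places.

P(S|S1) = 0.73·0.358 + 0.13·0.359 + 0.14·0.242 = 0.26134 + 0.04667 + 0.03388 = 0.34189
P(S|S2) = 0.23·0.067 + 0.15·0.053 + 0.62·0.654 = 0.01541 + 0.00795 + 0.40548 = 0.42884
By total probability over the outer partition,
P(S) = 0.04·0.34189 + 0.96·0.42884
      = 0.0136756 + 0.4116864 = 0.425362

0.4254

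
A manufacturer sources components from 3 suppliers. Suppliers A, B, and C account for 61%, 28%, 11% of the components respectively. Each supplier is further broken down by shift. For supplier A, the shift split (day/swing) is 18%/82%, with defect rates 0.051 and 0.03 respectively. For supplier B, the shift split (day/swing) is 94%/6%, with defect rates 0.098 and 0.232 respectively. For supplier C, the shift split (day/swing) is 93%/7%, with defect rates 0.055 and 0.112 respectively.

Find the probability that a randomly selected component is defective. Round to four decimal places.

P(D) ≈ 0.0568

P(D|A) = 0.18·0.051 + 0.82·0.03 = 0.00918 + 0.0246 = 0.03378
P(D|B) = 0.94·0.098 + 0.06·0.232 = 0.09212 + 0.01392 = 0.10604
P(D|C) = 0.93·0.055 + 0.07·0.112 = 0.05115 + 0.00784 = 0.05899
Then overall,
P(D) = 0.61·0.03378 + 0.28·0.10604 + 0.11·0.05899
      = 0.0206058 + 0.0296912 + 0.0064889 = 0.0567859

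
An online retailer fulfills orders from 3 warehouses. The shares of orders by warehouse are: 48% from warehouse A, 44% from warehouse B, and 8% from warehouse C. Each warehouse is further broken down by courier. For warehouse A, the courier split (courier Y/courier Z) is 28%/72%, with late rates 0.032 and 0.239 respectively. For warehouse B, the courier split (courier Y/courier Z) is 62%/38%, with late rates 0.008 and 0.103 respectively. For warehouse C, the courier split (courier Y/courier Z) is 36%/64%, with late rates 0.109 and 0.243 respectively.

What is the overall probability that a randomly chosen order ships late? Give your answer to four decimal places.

P(L|A) = 0.28·0.032 + 0.72·0.239 = 0.00896 + 0.17208 = 0.18104
P(L|B) = 0.62·0.008 + 0.38·0.103 = 0.00496 + 0.03914 = 0.0441
P(L|C) = 0.36·0.109 + 0.64·0.243 = 0.03924 + 0.15552 = 0.19476
By total probability over the outer partition,
P(L) = 0.48·0.18104 + 0.44·0.0441 + 0.08·0.19476
      = 0.0868992 + 0.019404 + 0.0155808 = 0.121884

0.1219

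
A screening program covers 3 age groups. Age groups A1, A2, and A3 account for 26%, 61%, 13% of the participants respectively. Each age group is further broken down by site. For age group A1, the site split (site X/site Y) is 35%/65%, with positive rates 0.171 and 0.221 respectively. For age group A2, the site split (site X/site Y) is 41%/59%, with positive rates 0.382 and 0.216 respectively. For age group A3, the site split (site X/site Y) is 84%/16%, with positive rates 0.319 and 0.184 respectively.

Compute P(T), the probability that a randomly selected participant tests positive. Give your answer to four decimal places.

P(T) ≈ 0.2648

P(T|A1) = 0.35·0.171 + 0.65·0.221 = 0.05985 + 0.14365 = 0.2035
P(T|A2) = 0.41·0.382 + 0.59·0.216 = 0.15662 + 0.12744 = 0.28406
P(T|A3) = 0.84·0.319 + 0.16·0.184 = 0.26796 + 0.02944 = 0.2974
Then overall,
P(T) = 0.26·0.2035 + 0.61·0.28406 + 0.13·0.2974
      = 0.05291 + 0.1732766 + 0.038662 = 0.2648486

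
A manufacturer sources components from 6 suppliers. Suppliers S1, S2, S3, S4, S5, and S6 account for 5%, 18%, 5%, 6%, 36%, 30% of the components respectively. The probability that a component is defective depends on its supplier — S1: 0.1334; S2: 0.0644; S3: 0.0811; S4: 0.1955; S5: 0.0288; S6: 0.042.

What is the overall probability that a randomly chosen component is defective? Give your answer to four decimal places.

P(D) = P(D|S1)·P(S1) + P(D|S2)·P(S2) + P(D|S3)·P(S3) + P(D|S4)·P(S4) + P(D|S5)·P(S5) + P(D|S6)·P(S6)
      = 0.1334·0.05 + 0.0644·0.18 + 0.0811·0.05 + 0.1955·0.06 + 0.0288·0.36 + 0.042·0.3
      = 0.00667 + 0.011592 + 0.004055 + 0.01173 + 0.010368 + 0.0126 = 0.057015

P(D) ≈ 0.0570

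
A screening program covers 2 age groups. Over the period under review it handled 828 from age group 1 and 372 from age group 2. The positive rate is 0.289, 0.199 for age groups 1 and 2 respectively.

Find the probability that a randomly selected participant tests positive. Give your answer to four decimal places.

P(T) ≈ 0.2611

Total: 828 + 372 = 1200.
P(1) = 828/1200 = 0.69. P(2) = 372/1200 = 0.31.
P(T) = P(T|1)·P(1) + P(T|2)·P(2)
      = 0.289·0.69 + 0.199·0.31
      = 0.19941 + 0.06169 = 0.2611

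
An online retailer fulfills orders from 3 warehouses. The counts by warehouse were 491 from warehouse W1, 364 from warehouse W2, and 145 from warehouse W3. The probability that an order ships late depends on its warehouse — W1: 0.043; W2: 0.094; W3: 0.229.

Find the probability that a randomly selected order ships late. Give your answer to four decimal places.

Total: 491 + 364 + 145 = 1000.
P(W1) = 491/1000 = 0.491. P(W2) = 364/1000 = 0.364. P(W3) = 145/1000 = 0.145.
P(L) = P(L|W1)·P(W1) + P(L|W2)·P(W2) + P(L|W3)·P(W3)
      = 0.043·0.491 + 0.094·0.364 + 0.229·0.145
      = 0.021113 + 0.034216 + 0.033205 = 0.088534

P(L) ≈ 0.0885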